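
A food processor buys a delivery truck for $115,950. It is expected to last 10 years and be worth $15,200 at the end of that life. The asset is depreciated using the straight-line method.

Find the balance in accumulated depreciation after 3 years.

$30,225

Depreciable base = $115,950 − $15,200 = $100,750.
Annual expense = $100,750 / 10 = $10,075.
End of year 1: book value $105,875.
End of year 2: book value $95,800.
End of year 3: book value $85,725.
Accumulated through year 3 = $115,950 − $85,725 = $30,225.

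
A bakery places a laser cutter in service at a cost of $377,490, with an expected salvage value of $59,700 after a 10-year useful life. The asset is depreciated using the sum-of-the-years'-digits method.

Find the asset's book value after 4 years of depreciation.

$181,038

Depreciable base = $377,490 − $59,700 = $317,790.
Sum of the years' digits = 10+9+8+7+6+5+4+3+2+1 = 55.
Year 1: $317,790 × 10/55 = $57,780. Book value $319,710.
Year 2: $317,790 × 9/55 = $52,002. Book value $267,708.
Year 3: $317,790 × 8/55 = $46,224. Book value $221,484.
Year 4: $317,790 × 7/55 = $40,446. Book value $181,038.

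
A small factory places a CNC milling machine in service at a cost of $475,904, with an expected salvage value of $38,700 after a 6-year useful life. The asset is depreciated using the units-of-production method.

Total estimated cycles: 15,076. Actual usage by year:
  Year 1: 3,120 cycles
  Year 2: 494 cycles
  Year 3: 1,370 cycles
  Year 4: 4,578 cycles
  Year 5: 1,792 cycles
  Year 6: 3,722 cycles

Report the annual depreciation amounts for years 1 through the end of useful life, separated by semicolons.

Depreciable base = $475,904 − $38,700 = $437,204.
Rate = $437,204 / 15,076 cycles = $29 per cycle.
Year 1: 3,120 × $29 = $90,480. Book value $385,424.
Year 2: 494 × $29 = $14,326. Book value $371,098.
Year 3: 1,370 × $29 = $39,730. Book value $331,368.
Year 4: 4,578 × $29 = $132,762. Book value $198,606.
Year 5: 1,792 × $29 = $51,968. Book value $146,638.
Year 6: 3,722 × $29 = $107,938. Book value $38,700.

$90,480; $14,326; $39,730; $132,762; $51,968; $107,938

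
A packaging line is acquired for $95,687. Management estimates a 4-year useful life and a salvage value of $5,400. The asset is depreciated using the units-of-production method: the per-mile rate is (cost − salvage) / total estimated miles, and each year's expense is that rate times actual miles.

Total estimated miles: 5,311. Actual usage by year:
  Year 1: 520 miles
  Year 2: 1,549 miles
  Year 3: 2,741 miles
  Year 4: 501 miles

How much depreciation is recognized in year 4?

Depreciable base = $95,687 − $5,400 = $90,287.
Rate = $90,287 / 5,311 miles = $17 per mile.
Year 1: 520 × $17 = $8,840. Book value $86,847.
Year 2: 1,549 × $17 = $26,333. Book value $60,514.
Year 3: 2,741 × $17 = $46,597. Book value $13,917.
Year 4: 501 × $17 = $8,517. Book value $5,400.

$8,517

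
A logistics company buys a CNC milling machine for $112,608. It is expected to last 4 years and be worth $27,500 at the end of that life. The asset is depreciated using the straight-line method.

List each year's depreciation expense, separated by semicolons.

$21,277; $21,277; $21,277; $21,277

Depreciable base = $112,608 − $27,500 = $85,108.
Annual expense = $85,108 / 4 = $21,277.
End of year 1: book value $91,331.
End of year 2: book value $70,054.
End of year 3: book value $48,777.
End of year 4: book value $27,500.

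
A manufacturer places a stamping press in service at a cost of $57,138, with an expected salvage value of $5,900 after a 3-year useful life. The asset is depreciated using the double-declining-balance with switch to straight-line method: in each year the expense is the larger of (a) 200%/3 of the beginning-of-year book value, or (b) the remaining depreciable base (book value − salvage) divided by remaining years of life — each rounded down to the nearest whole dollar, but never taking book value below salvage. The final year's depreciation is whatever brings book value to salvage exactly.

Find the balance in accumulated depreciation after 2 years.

Depreciable base = $57,138 − $5,900 = $51,238.
Year 1: DB = ⌊$57,138 × 200%/3⌋ = $38,092; SL = ⌊$51,238/3⌋ = $17,079 → take DB $38,092. Book value $19,046.
Year 2: DB = ⌊$19,046 × 200%/3⌋ = $12,697; SL = ⌊$13,146/2⌋ = $6,573 → take DB $12,697. Book value $6,349.
Accumulated through year 2 = $57,138 − $6,349 = $50,789.

$50,789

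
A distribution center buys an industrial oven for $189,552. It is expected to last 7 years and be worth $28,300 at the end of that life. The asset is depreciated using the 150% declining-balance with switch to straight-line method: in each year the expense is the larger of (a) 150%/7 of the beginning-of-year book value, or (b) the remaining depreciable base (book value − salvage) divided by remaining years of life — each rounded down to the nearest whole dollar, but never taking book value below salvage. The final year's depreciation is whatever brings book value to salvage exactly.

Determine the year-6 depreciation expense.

Depreciable base = $189,552 − $28,300 = $161,252.
Year 1: DB = ⌊$189,552 × 150%/7⌋ = $40,618; SL = ⌊$161,252/7⌋ = $23,036 → take DB $40,618. Book value $148,934.
Year 2: DB = ⌊$148,934 × 150%/7⌋ = $31,914; SL = ⌊$120,634/6⌋ = $20,105 → take DB $31,914. Book value $117,020.
Year 3: DB = ⌊$117,020 × 150%/7⌋ = $25,075; SL = ⌊$88,720/5⌋ = $17,744 → take DB $25,075. Book value $91,945.
Year 4: DB = ⌊$91,945 × 150%/7⌋ = $19,702; SL = ⌊$63,645/4⌋ = $15,911 → take DB $19,702. Book value $72,243.
Year 5: DB = ⌊$72,243 × 150%/7⌋ = $15,480; SL = ⌊$43,943/3⌋ = $14,647 → take DB $15,480. Book value $56,763.
Year 6: DB = ⌊$56,763 × 150%/7⌋ = $12,163; SL = ⌊$28,463/2⌋ = $14,231 → take SL $14,231. Book value $42,532.

$14,231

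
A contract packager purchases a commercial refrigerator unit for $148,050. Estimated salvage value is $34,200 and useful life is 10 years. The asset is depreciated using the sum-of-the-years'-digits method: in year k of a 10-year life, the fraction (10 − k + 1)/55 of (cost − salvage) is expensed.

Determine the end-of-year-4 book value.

Depreciable base = $148,050 − $34,200 = $113,850.
Sum of the years' digits = 10+9+8+7+6+5+4+3+2+1 = 55.
Year 1: $113,850 × 10/55 = $20,700. Book value $127,350.
Year 2: $113,850 × 9/55 = $18,630. Book value $108,720.
Year 3: $113,850 × 8/55 = $16,560. Book value $92,160.
Year 4: $113,850 × 7/55 = $14,490. Book value $77,670.

$77,670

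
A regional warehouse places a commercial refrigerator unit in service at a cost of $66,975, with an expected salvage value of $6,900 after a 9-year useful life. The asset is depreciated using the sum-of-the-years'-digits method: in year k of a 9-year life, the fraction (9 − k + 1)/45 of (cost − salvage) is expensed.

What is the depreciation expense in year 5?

$6,675

Depreciable base = $66,975 − $6,900 = $60,075.
Sum of the years' digits = 9+8+7+6+5+4+3+2+1 = 45.
Year 1: $60,075 × 9/45 = $12,015. Book value $54,960.
Year 2: $60,075 × 8/45 = $10,680. Book value $44,280.
Year 3: $60,075 × 7/45 = $9,345. Book value $34,935.
Year 4: $60,075 × 6/45 = $8,010. Book value $26,925.
Year 5: $60,075 × 5/45 = $6,675. Book value $20,250.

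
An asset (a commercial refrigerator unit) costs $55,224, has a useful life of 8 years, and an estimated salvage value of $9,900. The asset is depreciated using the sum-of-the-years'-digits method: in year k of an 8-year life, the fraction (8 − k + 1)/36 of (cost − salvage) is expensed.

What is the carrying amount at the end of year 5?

$17,454

Depreciable base = $55,224 − $9,900 = $45,324.
Sum of the years' digits = 8+7+6+5+4+3+2+1 = 36.
Year 1: $45,324 × 8/36 = $10,072. Book value $45,152.
Year 2: $45,324 × 7/36 = $8,813. Book value $36,339.
Year 3: $45,324 × 6/36 = $7,554. Book value $28,785.
Year 4: $45,324 × 5/36 = $6,295. Book value $22,490.
Year 5: $45,324 × 4/36 = $5,036. Book value $17,454.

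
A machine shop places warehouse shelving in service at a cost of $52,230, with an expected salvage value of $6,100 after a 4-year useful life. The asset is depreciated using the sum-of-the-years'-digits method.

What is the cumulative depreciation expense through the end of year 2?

$32,291

Depreciable base = $52,230 − $6,100 = $46,130.
Sum of the years' digits = 4+3+2+1 = 10.
Year 1: $46,130 × 4/10 = $18,452. Book value $33,778.
Year 2: $46,130 × 3/10 = $13,839. Book value $19,939.
Accumulated through year 2 = $52,230 − $19,939 = $32,291.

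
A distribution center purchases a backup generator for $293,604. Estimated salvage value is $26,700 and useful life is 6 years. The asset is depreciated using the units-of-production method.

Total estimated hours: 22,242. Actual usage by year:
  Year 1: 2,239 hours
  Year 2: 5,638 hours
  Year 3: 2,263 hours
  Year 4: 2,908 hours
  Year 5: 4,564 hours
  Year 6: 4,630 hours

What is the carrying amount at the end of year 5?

Depreciable base = $293,604 − $26,700 = $266,904.
Rate = $266,904 / 22,242 hours = $12 per hour.
Year 1: 2,239 × $12 = $26,868. Book value $266,736.
Year 2: 5,638 × $12 = $67,656. Book value $199,080.
Year 3: 2,263 × $12 = $27,156. Book value $171,924.
Year 4: 2,908 × $12 = $34,896. Book value $137,028.
Year 5: 4,564 × $12 = $54,768. Book value $82,260.

$82,260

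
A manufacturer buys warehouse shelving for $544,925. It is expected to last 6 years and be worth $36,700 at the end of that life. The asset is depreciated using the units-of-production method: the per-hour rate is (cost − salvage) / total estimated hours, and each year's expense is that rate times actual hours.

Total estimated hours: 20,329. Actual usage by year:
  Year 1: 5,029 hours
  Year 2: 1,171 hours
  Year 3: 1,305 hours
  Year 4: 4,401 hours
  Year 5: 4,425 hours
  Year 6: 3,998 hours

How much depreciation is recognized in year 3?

Depreciable base = $544,925 − $36,700 = $508,225.
Rate = $508,225 / 20,329 hours = $25 per hour.
Year 1: 5,029 × $25 = $125,725. Book value $419,200.
Year 2: 1,171 × $25 = $29,275. Book value $389,925.
Year 3: 1,305 × $25 = $32,625. Book value $357,300.

$32,625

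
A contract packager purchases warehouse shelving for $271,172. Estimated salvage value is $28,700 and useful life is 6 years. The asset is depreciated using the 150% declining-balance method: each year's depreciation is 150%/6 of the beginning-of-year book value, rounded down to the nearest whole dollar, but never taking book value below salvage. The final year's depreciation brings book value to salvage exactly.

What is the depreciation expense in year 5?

Depreciable base = $271,172 − $28,700 = $242,472.
Year 1: ⌊$271,172 × 150%/6⌋ = $67,793. Book value $203,379.
Year 2: ⌊$203,379 × 150%/6⌋ = $50,844. Book value $152,535.
Year 3: ⌊$152,535 × 150%/6⌋ = $38,133. Book value $114,402.
Year 4: ⌊$114,402 × 150%/6⌋ = $28,600. Book value $85,802.
Year 5: ⌊$85,802 × 150%/6⌋ = $21,450. Book value $64,352.

$21,450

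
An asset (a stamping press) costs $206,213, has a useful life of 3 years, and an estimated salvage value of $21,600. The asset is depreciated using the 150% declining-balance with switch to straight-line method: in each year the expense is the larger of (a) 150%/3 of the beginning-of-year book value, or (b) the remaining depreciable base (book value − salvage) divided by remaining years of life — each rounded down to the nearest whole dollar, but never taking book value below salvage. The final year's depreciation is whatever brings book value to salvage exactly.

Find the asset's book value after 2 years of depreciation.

Depreciable base = $206,213 − $21,600 = $184,613.
Year 1: DB = ⌊$206,213 × 150%/3⌋ = $103,106; SL = ⌊$184,613/3⌋ = $61,537 → take DB $103,106. Book value $103,107.
Year 2: DB = ⌊$103,107 × 150%/3⌋ = $51,553; SL = ⌊$81,507/2⌋ = $40,753 → take DB $51,553. Book value $51,554.

$51,554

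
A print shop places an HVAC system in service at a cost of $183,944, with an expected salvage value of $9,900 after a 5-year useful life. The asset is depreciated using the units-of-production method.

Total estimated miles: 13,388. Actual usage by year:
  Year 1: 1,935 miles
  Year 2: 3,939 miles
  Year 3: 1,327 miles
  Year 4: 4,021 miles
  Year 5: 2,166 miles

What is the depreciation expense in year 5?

$28,158

Depreciable base = $183,944 − $9,900 = $174,044.
Rate = $174,044 / 13,388 miles = $13 per mile.
Year 1: 1,935 × $13 = $25,155. Book value $158,789.
Year 2: 3,939 × $13 = $51,207. Book value $107,582.
Year 3: 1,327 × $13 = $17,251. Book value $90,331.
Year 4: 4,021 × $13 = $52,273. Book value $38,058.
Year 5: 2,166 × $13 = $28,158. Book value $9,900.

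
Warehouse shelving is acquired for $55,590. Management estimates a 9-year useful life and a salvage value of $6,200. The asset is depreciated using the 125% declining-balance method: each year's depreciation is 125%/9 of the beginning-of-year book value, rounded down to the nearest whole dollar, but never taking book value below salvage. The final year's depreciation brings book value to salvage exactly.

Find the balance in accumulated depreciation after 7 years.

$36,071

Depreciable base = $55,590 − $6,200 = $49,390.
Year 1: ⌊$55,590 × 125%/9⌋ = $7,720. Book value $47,870.
Year 2: ⌊$47,870 × 125%/9⌋ = $6,648. Book value $41,222.
Year 3: ⌊$41,222 × 125%/9⌋ = $5,725. Book value $35,497.
Year 4: ⌊$35,497 × 125%/9⌋ = $4,930. Book value $30,567.
Year 5: ⌊$30,567 × 125%/9⌋ = $4,245. Book value $26,322.
Year 6: ⌊$26,322 × 125%/9⌋ = $3,655. Book value $22,667.
Year 7: ⌊$22,667 × 125%/9⌋ = $3,148. Book value $19,519.
Accumulated through year 7 = $55,590 − $19,519 = $36,071.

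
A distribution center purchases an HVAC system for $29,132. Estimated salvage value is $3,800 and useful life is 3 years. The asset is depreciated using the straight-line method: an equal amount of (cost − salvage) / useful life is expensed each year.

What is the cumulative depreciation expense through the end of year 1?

Depreciable base = $29,132 − $3,800 = $25,332.
Annual expense = $25,332 / 3 = $8,444.
End of year 1: book value $20,688.
Accumulated through year 1 = $29,132 − $20,688 = $8,444.

$8,444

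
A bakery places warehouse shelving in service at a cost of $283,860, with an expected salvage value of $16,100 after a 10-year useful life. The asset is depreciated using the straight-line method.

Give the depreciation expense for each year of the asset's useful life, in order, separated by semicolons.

$26,776; $26,776; $26,776; $26,776; $26,776; $26,776; $26,776; $26,776; $26,776; $26,776

Depreciable base = $283,860 − $16,100 = $267,760.
Annual expense = $267,760 / 10 = $26,776.
End of year 1: book value $257,084.
End of year 2: book value $230,308.
End of year 3: book value $203,532.
End of year 4: book value $176,756.
End of year 5: book value $149,980.
End of year 6: book value $123,204.
End of year 7: book value $96,428.
End of year 8: book value $69,652.
End of year 9: book value $42,876.
End of year 10: book value $16,100.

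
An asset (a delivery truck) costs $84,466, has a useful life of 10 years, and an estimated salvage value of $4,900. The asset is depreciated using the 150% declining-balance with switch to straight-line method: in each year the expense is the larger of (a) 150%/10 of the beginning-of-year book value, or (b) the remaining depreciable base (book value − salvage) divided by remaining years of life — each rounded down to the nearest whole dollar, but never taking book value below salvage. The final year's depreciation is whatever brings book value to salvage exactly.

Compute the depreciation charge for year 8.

$6,516

Depreciable base = $84,466 − $4,900 = $79,566.
Year 1: DB = ⌊$84,466 × 150%/10⌋ = $12,669; SL = ⌊$79,566/10⌋ = $7,956 → take DB $12,669. Book value $71,797.
Year 2: DB = ⌊$71,797 × 150%/10⌋ = $10,769; SL = ⌊$66,897/9⌋ = $7,433 → take DB $10,769. Book value $61,028.
Year 3: DB = ⌊$61,028 × 150%/10⌋ = $9,154; SL = ⌊$56,128/8⌋ = $7,016 → take DB $9,154. Book value $51,874.
Year 4: DB = ⌊$51,874 × 150%/10⌋ = $7,781; SL = ⌊$46,974/7⌋ = $6,710 → take DB $7,781. Book value $44,093.
Year 5: DB = ⌊$44,093 × 150%/10⌋ = $6,613; SL = ⌊$39,193/6⌋ = $6,532 → take DB $6,613. Book value $37,480.
Year 6: DB = ⌊$37,480 × 150%/10⌋ = $5,622; SL = ⌊$32,580/5⌋ = $6,516 → take SL $6,516. Book value $30,964.
Year 7: DB = ⌊$30,964 × 150%/10⌋ = $4,644; SL = ⌊$26,064/4⌋ = $6,516 → take SL $6,516. Book value $24,448.
Year 8: DB = ⌊$24,448 × 150%/10⌋ = $3,667; SL = ⌊$19,548/3⌋ = $6,516 → take SL $6,516. Book value $17,932.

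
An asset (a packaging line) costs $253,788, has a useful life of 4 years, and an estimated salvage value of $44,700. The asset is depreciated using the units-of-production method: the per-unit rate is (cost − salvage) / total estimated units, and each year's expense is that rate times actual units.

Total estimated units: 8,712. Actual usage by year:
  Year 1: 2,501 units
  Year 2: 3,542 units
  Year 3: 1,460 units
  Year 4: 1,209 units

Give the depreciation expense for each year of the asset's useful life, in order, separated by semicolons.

$60,024; $85,008; $35,040; $29,016

Depreciable base = $253,788 − $44,700 = $209,088.
Rate = $209,088 / 8,712 units = $24 per unit.
Year 1: 2,501 × $24 = $60,024. Book value $193,764.
Year 2: 3,542 × $24 = $85,008. Book value $108,756.
Year 3: 1,460 × $24 = $35,040. Book value $73,716.
Year 4: 1,209 × $24 = $29,016. Book value $44,700.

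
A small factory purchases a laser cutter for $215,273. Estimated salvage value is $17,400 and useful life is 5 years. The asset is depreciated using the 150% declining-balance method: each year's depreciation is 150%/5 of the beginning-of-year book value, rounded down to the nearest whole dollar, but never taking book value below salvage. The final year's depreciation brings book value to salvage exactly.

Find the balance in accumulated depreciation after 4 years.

$163,585

Depreciable base = $215,273 − $17,400 = $197,873.
Year 1: ⌊$215,273 × 150%/5⌋ = $64,581. Book value $150,692.
Year 2: ⌊$150,692 × 150%/5⌋ = $45,207. Book value $105,485.
Year 3: ⌊$105,485 × 150%/5⌋ = $31,645. Book value $73,840.
Year 4: ⌊$73,840 × 150%/5⌋ = $22,152. Book value $51,688.
Accumulated through year 4 = $215,273 − $51,688 = $163,585.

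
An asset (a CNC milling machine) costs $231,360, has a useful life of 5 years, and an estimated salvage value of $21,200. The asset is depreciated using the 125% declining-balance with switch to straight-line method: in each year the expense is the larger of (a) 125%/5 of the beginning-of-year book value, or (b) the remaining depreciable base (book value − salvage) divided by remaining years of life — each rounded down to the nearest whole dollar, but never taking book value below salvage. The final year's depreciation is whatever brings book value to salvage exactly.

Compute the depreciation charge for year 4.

Depreciable base = $231,360 − $21,200 = $210,160.
Year 1: DB = ⌊$231,360 × 125%/5⌋ = $57,840; SL = ⌊$210,160/5⌋ = $42,032 → take DB $57,840. Book value $173,520.
Year 2: DB = ⌊$173,520 × 125%/5⌋ = $43,380; SL = ⌊$152,320/4⌋ = $38,080 → take DB $43,380. Book value $130,140.
Year 3: DB = ⌊$130,140 × 125%/5⌋ = $32,535; SL = ⌊$108,940/3⌋ = $36,313 → take SL $36,313. Book value $93,827.
Year 4: DB = ⌊$93,827 × 125%/5⌋ = $23,456; SL = ⌊$72,627/2⌋ = $36,313 → take SL $36,313. Book value $57,514.

$36,313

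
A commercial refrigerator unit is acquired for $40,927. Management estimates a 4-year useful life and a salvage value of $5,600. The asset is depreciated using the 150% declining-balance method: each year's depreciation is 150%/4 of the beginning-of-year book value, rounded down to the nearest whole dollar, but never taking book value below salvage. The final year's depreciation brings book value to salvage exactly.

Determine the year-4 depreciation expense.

Depreciable base = $40,927 − $5,600 = $35,327.
Year 1: ⌊$40,927 × 150%/4⌋ = $15,347. Book value $25,580.
Year 2: ⌊$25,580 × 150%/4⌋ = $9,592. Book value $15,988.
Year 3: ⌊$15,988 × 150%/4⌋ = $5,995. Book value $9,993.
Year 4 (final): $9,993 − $5,600 = $4,393. Book value $5,600.

$4,393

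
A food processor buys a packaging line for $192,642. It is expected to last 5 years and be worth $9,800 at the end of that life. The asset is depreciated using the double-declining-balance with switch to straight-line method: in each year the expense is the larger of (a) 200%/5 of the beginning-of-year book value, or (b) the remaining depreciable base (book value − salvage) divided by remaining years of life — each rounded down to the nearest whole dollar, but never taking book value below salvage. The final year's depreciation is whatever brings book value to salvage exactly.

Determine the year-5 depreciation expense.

Depreciable base = $192,642 − $9,800 = $182,842.
Year 1: DB = ⌊$192,642 × 200%/5⌋ = $77,056; SL = ⌊$182,842/5⌋ = $36,568 → take DB $77,056. Book value $115,586.
Year 2: DB = ⌊$115,586 × 200%/5⌋ = $46,234; SL = ⌊$105,786/4⌋ = $26,446 → take DB $46,234. Book value $69,352.
Year 3: DB = ⌊$69,352 × 200%/5⌋ = $27,740; SL = ⌊$59,552/3⌋ = $19,850 → take DB $27,740. Book value $41,612.
Year 4: DB = ⌊$41,612 × 200%/5⌋ = $16,644; SL = ⌊$31,812/2⌋ = $15,906 → take DB $16,644. Book value $24,968.
Year 5 (final): $24,968 − $9,800 = $15,168. Book value $9,800.

$15,168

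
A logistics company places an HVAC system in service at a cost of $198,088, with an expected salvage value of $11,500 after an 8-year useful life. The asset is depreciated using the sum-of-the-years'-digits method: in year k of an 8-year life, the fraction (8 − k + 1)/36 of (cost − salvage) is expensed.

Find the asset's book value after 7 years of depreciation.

$16,683

Depreciable base = $198,088 − $11,500 = $186,588.
Sum of the years' digits = 8+7+6+5+4+3+2+1 = 36.
Year 1: $186,588 × 8/36 = $41,464. Book value $156,624.
Year 2: $186,588 × 7/36 = $36,281. Book value $120,343.
Year 3: $186,588 × 6/36 = $31,098. Book value $89,245.
Year 4: $186,588 × 5/36 = $25,915. Book value $63,330.
Year 5: $186,588 × 4/36 = $20,732. Book value $42,598.
Year 6: $186,588 × 3/36 = $15,549. Book value $27,049.
Year 7: $186,588 × 2/36 = $10,366. Book value $16,683.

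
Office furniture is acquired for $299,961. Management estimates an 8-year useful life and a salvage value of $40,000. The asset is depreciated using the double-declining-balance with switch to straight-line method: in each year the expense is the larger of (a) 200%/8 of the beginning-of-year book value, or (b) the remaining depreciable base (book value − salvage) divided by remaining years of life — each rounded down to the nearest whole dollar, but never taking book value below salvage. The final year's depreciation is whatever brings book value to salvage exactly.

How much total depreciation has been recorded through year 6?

$246,573

Depreciable base = $299,961 − $40,000 = $259,961.
Year 1: DB = ⌊$299,961 × 200%/8⌋ = $74,990; SL = ⌊$259,961/8⌋ = $32,495 → take DB $74,990. Book value $224,971.
Year 2: DB = ⌊$224,971 × 200%/8⌋ = $56,242; SL = ⌊$184,971/7⌋ = $26,424 → take DB $56,242. Book value $168,729.
Year 3: DB = ⌊$168,729 × 200%/8⌋ = $42,182; SL = ⌊$128,729/6⌋ = $21,454 → take DB $42,182. Book value $126,547.
Year 4: DB = ⌊$126,547 × 200%/8⌋ = $31,636; SL = ⌊$86,547/5⌋ = $17,309 → take DB $31,636. Book value $94,911.
Year 5: DB = ⌊$94,911 × 200%/8⌋ = $23,727; SL = ⌊$54,911/4⌋ = $13,727 → take DB $23,727. Book value $71,184.
Year 6: DB = ⌊$71,184 × 200%/8⌋ = $17,796; SL = ⌊$31,184/3⌋ = $10,394 → take DB $17,796. Book value $53,388.
Accumulated through year 6 = $299,961 − $53,388 = $246,573.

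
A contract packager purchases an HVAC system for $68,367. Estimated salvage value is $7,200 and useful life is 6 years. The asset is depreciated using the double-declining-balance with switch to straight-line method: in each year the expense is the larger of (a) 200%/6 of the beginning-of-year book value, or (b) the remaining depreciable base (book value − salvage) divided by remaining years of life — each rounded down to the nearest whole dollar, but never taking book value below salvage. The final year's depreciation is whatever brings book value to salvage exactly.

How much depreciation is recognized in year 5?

$4,502

Depreciable base = $68,367 − $7,200 = $61,167.
Year 1: DB = ⌊$68,367 × 200%/6⌋ = $22,789; SL = ⌊$61,167/6⌋ = $10,194 → take DB $22,789. Book value $45,578.
Year 2: DB = ⌊$45,578 × 200%/6⌋ = $15,192; SL = ⌊$38,378/5⌋ = $7,675 → take DB $15,192. Book value $30,386.
Year 3: DB = ⌊$30,386 × 200%/6⌋ = $10,128; SL = ⌊$23,186/4⌋ = $5,796 → take DB $10,128. Book value $20,258.
Year 4: DB = ⌊$20,258 × 200%/6⌋ = $6,752; SL = ⌊$13,058/3⌋ = $4,352 → take DB $6,752. Book value $13,506.
Year 5: DB = ⌊$13,506 × 200%/6⌋ = $4,502; SL = ⌊$6,306/2⌋ = $3,153 → take DB $4,502. Book value $9,004.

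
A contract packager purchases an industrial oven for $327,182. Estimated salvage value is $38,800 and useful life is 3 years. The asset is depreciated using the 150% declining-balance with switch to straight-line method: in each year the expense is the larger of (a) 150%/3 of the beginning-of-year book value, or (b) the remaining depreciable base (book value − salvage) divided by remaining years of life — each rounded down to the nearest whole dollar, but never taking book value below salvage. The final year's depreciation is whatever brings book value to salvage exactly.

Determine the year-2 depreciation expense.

Depreciable base = $327,182 − $38,800 = $288,382.
Year 1: DB = ⌊$327,182 × 150%/3⌋ = $163,591; SL = ⌊$288,382/3⌋ = $96,127 → take DB $163,591. Book value $163,591.
Year 2: DB = ⌊$163,591 × 150%/3⌋ = $81,795; SL = ⌊$124,791/2⌋ = $62,395 → take DB $81,795. Book value $81,796.

$81,795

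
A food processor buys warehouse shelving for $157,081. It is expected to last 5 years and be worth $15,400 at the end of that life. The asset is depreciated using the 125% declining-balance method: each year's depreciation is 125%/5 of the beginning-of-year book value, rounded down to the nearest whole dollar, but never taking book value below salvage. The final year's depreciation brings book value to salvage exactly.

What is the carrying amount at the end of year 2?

$88,359

Depreciable base = $157,081 − $15,400 = $141,681.
Year 1: ⌊$157,081 × 125%/5⌋ = $39,270. Book value $117,811.
Year 2: ⌊$117,811 × 125%/5⌋ = $29,452. Book value $88,359.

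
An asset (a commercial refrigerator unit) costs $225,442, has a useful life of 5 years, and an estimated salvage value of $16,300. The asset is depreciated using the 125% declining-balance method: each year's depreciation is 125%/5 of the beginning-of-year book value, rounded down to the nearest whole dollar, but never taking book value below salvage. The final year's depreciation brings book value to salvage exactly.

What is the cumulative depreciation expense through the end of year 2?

Depreciable base = $225,442 − $16,300 = $209,142.
Year 1: ⌊$225,442 × 125%/5⌋ = $56,360. Book value $169,082.
Year 2: ⌊$169,082 × 125%/5⌋ = $42,270. Book value $126,812.
Accumulated through year 2 = $225,442 − $126,812 = $98,630.

$98,630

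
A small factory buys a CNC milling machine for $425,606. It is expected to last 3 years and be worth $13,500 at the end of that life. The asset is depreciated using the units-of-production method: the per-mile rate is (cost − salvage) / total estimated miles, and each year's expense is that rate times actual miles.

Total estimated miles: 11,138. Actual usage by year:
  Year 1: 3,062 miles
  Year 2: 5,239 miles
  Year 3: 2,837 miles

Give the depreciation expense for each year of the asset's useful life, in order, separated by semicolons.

Depreciable base = $425,606 − $13,500 = $412,106.
Rate = $412,106 / 11,138 miles = $37 per mile.
Year 1: 3,062 × $37 = $113,294. Book value $312,312.
Year 2: 5,239 × $37 = $193,843. Book value $118,469.
Year 3: 2,837 × $37 = $104,969. Book value $13,500.

$113,294; $193,843; $104,969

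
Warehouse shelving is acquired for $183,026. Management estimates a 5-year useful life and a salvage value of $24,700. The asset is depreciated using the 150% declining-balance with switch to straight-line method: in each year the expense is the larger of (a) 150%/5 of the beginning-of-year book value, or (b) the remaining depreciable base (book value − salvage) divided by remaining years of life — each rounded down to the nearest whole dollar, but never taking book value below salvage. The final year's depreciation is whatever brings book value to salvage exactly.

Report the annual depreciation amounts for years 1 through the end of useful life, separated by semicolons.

Depreciable base = $183,026 − $24,700 = $158,326.
Year 1: DB = ⌊$183,026 × 150%/5⌋ = $54,907; SL = ⌊$158,326/5⌋ = $31,665 → take DB $54,907. Book value $128,119.
Year 2: DB = ⌊$128,119 × 150%/5⌋ = $38,435; SL = ⌊$103,419/4⌋ = $25,854 → take DB $38,435. Book value $89,684.
Year 3: DB = ⌊$89,684 × 150%/5⌋ = $26,905; SL = ⌊$64,984/3⌋ = $21,661 → take DB $26,905. Book value $62,779.
Year 4: DB = ⌊$62,779 × 150%/5⌋ = $18,833; SL = ⌊$38,079/2⌋ = $19,039 → take SL $19,039. Book value $43,740.
Year 5 (final): $43,740 − $24,700 = $19,040. Book value $24,700.

$54,907; $38,435; $26,905; $19,039; $19,040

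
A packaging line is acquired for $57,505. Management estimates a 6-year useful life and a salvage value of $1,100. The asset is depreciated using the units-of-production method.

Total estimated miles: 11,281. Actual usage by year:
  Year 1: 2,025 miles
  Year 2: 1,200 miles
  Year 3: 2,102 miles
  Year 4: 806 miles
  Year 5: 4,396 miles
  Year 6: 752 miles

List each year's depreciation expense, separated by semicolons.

$10,125; $6,000; $10,510; $4,030; $21,980; $3,760

Depreciable base = $57,505 − $1,100 = $56,405.
Rate = $56,405 / 11,281 miles = $5 per mile.
Year 1: 2,025 × $5 = $10,125. Book value $47,380.
Year 2: 1,200 × $5 = $6,000. Book value $41,380.
Year 3: 2,102 × $5 = $10,510. Book value $30,870.
Year 4: 806 × $5 = $4,030. Book value $26,840.
Year 5: 4,396 × $5 = $21,980. Book value $4,860.
Year 6: 752 × $5 = $3,760. Book value $1,100.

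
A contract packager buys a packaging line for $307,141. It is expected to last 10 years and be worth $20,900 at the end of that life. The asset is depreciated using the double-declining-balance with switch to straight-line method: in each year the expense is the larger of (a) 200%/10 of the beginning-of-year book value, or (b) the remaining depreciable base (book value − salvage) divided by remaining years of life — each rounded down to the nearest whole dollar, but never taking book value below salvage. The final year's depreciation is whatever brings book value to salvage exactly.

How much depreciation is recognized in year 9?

Depreciable base = $307,141 − $20,900 = $286,241.
Year 1: DB = ⌊$307,141 × 200%/10⌋ = $61,428; SL = ⌊$286,241/10⌋ = $28,624 → take DB $61,428. Book value $245,713.
Year 2: DB = ⌊$245,713 × 200%/10⌋ = $49,142; SL = ⌊$224,813/9⌋ = $24,979 → take DB $49,142. Book value $196,571.
Year 3: DB = ⌊$196,571 × 200%/10⌋ = $39,314; SL = ⌊$175,671/8⌋ = $21,958 → take DB $39,314. Book value $157,257.
Year 4: DB = ⌊$157,257 × 200%/10⌋ = $31,451; SL = ⌊$136,357/7⌋ = $19,479 → take DB $31,451. Book value $125,806.
Year 5: DB = ⌊$125,806 × 200%/10⌋ = $25,161; SL = ⌊$104,906/6⌋ = $17,484 → take DB $25,161. Book value $100,645.
Year 6: DB = ⌊$100,645 × 200%/10⌋ = $20,129; SL = ⌊$79,745/5⌋ = $15,949 → take DB $20,129. Book value $80,516.
Year 7: DB = ⌊$80,516 × 200%/10⌋ = $16,103; SL = ⌊$59,616/4⌋ = $14,904 → take DB $16,103. Book value $64,413.
Year 8: DB = ⌊$64,413 × 200%/10⌋ = $12,882; SL = ⌊$43,513/3⌋ = $14,504 → take SL $14,504. Book value $49,909.
Year 9: DB = ⌊$49,909 × 200%/10⌋ = $9,981; SL = ⌊$29,009/2⌋ = $14,504 → take SL $14,504. Book value $35,405.

$14,504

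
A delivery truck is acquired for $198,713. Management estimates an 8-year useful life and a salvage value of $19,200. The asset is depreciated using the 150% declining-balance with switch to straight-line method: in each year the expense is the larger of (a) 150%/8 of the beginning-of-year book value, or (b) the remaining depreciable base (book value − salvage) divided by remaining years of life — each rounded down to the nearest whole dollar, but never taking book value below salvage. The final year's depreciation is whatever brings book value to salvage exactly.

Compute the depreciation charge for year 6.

$16,850

Depreciable base = $198,713 − $19,200 = $179,513.
Year 1: DB = ⌊$198,713 × 150%/8⌋ = $37,258; SL = ⌊$179,513/8⌋ = $22,439 → take DB $37,258. Book value $161,455.
Year 2: DB = ⌊$161,455 × 150%/8⌋ = $30,272; SL = ⌊$142,255/7⌋ = $20,322 → take DB $30,272. Book value $131,183.
Year 3: DB = ⌊$131,183 × 150%/8⌋ = $24,596; SL = ⌊$111,983/6⌋ = $18,663 → take DB $24,596. Book value $106,587.
Year 4: DB = ⌊$106,587 × 150%/8⌋ = $19,985; SL = ⌊$87,387/5⌋ = $17,477 → take DB $19,985. Book value $86,602.
Year 5: DB = ⌊$86,602 × 150%/8⌋ = $16,237; SL = ⌊$67,402/4⌋ = $16,850 → take SL $16,850. Book value $69,752.
Year 6: DB = ⌊$69,752 × 150%/8⌋ = $13,078; SL = ⌊$50,552/3⌋ = $16,850 → take SL $16,850. Book value $52,902.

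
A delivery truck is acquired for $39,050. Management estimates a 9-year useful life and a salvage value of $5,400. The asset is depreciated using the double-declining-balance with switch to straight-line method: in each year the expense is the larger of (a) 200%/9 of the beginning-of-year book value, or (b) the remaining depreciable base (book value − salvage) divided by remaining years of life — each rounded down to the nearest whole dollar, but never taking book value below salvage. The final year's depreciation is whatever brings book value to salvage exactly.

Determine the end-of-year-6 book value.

Depreciable base = $39,050 − $5,400 = $33,650.
Year 1: DB = ⌊$39,050 × 200%/9⌋ = $8,677; SL = ⌊$33,650/9⌋ = $3,738 → take DB $8,677. Book value $30,373.
Year 2: DB = ⌊$30,373 × 200%/9⌋ = $6,749; SL = ⌊$24,973/8⌋ = $3,121 → take DB $6,749. Book value $23,624.
Year 3: DB = ⌊$23,624 × 200%/9⌋ = $5,249; SL = ⌊$18,224/7⌋ = $2,603 → take DB $5,249. Book value $18,375.
Year 4: DB = ⌊$18,375 × 200%/9⌋ = $4,083; SL = ⌊$12,975/6⌋ = $2,162 → take DB $4,083. Book value $14,292.
Year 5: DB = ⌊$14,292 × 200%/9⌋ = $3,176; SL = ⌊$8,892/5⌋ = $1,778 → take DB $3,176. Book value $11,116.
Year 6: DB = ⌊$11,116 × 200%/9⌋ = $2,470; SL = ⌊$5,716/4⌋ = $1,429 → take DB $2,470. Book value $8,646.

$8,646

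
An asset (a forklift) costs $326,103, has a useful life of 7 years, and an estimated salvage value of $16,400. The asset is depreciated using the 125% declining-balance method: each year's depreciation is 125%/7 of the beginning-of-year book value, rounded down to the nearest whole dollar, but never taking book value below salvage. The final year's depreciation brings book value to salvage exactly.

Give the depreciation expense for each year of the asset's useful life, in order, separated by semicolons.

$58,232; $47,834; $39,292; $32,275; $26,512; $21,778; $83,780

Depreciable base = $326,103 − $16,400 = $309,703.
Year 1: ⌊$326,103 × 125%/7⌋ = $58,232. Book value $267,871.
Year 2: ⌊$267,871 × 125%/7⌋ = $47,834. Book value $220,037.
Year 3: ⌊$220,037 × 125%/7⌋ = $39,292. Book value $180,745.
Year 4: ⌊$180,745 × 125%/7⌋ = $32,275. Book value $148,470.
Year 5: ⌊$148,470 × 125%/7⌋ = $26,512. Book value $121,958.
Year 6: ⌊$121,958 × 125%/7⌋ = $21,778. Book value $100,180.
Year 7 (final): $100,180 − $16,400 = $83,780. Book value $16,400.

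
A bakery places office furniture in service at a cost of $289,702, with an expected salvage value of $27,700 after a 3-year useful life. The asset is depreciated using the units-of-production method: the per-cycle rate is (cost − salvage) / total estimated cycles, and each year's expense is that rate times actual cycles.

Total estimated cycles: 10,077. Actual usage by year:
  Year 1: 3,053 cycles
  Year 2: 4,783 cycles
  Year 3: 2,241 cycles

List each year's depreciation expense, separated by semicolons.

$79,378; $124,358; $58,266

Depreciable base = $289,702 − $27,700 = $262,002.
Rate = $262,002 / 10,077 cycles = $26 per cycle.
Year 1: 3,053 × $26 = $79,378. Book value $210,324.
Year 2: 4,783 × $26 = $124,358. Book value $85,966.
Year 3: 2,241 × $26 = $58,266. Book value $27,700.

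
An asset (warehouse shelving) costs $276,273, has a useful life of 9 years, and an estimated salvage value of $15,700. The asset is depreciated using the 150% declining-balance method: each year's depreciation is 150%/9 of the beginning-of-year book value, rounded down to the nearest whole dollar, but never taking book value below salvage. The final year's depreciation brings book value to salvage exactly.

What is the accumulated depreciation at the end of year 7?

Depreciable base = $276,273 − $15,700 = $260,573.
Year 1: ⌊$276,273 × 150%/9⌋ = $46,045. Book value $230,228.
Year 2: ⌊$230,228 × 150%/9⌋ = $38,371. Book value $191,857.
Year 3: ⌊$191,857 × 150%/9⌋ = $31,976. Book value $159,881.
Year 4: ⌊$159,881 × 150%/9⌋ = $26,646. Book value $133,235.
Year 5: ⌊$133,235 × 150%/9⌋ = $22,205. Book value $111,030.
Year 6: ⌊$111,030 × 150%/9⌋ = $18,505. Book value $92,525.
Year 7: ⌊$92,525 × 150%/9⌋ = $15,420. Book value $77,105.
Accumulated through year 7 = $276,273 − $77,105 = $199,168.

$199,168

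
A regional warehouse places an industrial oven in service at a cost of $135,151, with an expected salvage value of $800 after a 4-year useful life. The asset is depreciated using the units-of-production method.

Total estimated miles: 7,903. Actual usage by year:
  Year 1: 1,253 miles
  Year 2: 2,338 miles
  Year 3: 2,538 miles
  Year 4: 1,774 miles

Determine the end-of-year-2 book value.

$74,104

Depreciable base = $135,151 − $800 = $134,351.
Rate = $134,351 / 7,903 miles = $17 per mile.
Year 1: 1,253 × $17 = $21,301. Book value $113,850.
Year 2: 2,338 × $17 = $39,746. Book value $74,104.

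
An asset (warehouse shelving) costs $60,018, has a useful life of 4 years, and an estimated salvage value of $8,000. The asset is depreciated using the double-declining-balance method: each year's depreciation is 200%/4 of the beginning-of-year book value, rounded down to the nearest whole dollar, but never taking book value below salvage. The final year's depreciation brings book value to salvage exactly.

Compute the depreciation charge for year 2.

$15,004

Depreciable base = $60,018 − $8,000 = $52,018.
Year 1: ⌊$60,018 × 200%/4⌋ = $30,009. Book value $30,009.
Year 2: ⌊$30,009 × 200%/4⌋ = $15,004. Book value $15,005.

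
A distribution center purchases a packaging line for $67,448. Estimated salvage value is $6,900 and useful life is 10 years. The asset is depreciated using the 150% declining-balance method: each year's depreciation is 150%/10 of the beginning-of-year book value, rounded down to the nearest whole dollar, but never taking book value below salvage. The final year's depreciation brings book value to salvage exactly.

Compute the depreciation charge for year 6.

Depreciable base = $67,448 − $6,900 = $60,548.
Year 1: ⌊$67,448 × 150%/10⌋ = $10,117. Book value $57,331.
Year 2: ⌊$57,331 × 150%/10⌋ = $8,599. Book value $48,732.
Year 3: ⌊$48,732 × 150%/10⌋ = $7,309. Book value $41,423.
Year 4: ⌊$41,423 × 150%/10⌋ = $6,213. Book value $35,210.
Year 5: ⌊$35,210 × 150%/10⌋ = $5,281. Book value $29,929.
Year 6: ⌊$29,929 × 150%/10⌋ = $4,489. Book value $25,440.

$4,489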